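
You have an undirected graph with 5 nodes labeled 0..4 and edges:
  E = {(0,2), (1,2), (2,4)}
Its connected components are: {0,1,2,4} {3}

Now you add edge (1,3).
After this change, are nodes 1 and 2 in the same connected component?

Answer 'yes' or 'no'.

Initial components: {0,1,2,4} {3}
Adding edge (1,3): merges {0,1,2,4} and {3}.
New components: {0,1,2,3,4}
Are 1 and 2 in the same component? yes

Answer: yes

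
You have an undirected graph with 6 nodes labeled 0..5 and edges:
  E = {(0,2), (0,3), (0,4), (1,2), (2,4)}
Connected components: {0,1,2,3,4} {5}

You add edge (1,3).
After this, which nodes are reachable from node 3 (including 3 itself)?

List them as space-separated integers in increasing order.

Answer: 0 1 2 3 4

Derivation:
Before: nodes reachable from 3: {0,1,2,3,4}
Adding (1,3): both endpoints already in same component. Reachability from 3 unchanged.
After: nodes reachable from 3: {0,1,2,3,4}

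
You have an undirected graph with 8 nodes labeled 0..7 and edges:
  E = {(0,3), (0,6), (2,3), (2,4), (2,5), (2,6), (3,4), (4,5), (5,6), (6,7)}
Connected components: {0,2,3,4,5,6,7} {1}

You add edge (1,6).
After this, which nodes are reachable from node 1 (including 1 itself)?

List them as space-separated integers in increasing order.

Answer: 0 1 2 3 4 5 6 7

Derivation:
Before: nodes reachable from 1: {1}
Adding (1,6): merges 1's component with another. Reachability grows.
After: nodes reachable from 1: {0,1,2,3,4,5,6,7}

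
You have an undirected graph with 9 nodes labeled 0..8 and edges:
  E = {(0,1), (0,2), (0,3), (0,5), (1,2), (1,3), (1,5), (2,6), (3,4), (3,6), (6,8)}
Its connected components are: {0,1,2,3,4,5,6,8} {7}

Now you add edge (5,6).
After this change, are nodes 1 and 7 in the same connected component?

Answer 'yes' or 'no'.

Answer: no

Derivation:
Initial components: {0,1,2,3,4,5,6,8} {7}
Adding edge (5,6): both already in same component {0,1,2,3,4,5,6,8}. No change.
New components: {0,1,2,3,4,5,6,8} {7}
Are 1 and 7 in the same component? no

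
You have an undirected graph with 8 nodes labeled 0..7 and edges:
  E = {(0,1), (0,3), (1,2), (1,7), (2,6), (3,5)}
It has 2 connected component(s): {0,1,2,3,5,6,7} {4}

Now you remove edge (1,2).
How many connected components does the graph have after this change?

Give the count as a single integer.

Answer: 3

Derivation:
Initial component count: 2
Remove (1,2): it was a bridge. Count increases: 2 -> 3.
  After removal, components: {0,1,3,5,7} {2,6} {4}
New component count: 3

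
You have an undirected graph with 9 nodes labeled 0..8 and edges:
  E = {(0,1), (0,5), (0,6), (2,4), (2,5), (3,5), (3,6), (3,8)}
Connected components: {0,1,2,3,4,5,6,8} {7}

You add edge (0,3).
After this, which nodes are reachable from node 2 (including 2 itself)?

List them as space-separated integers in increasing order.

Answer: 0 1 2 3 4 5 6 8

Derivation:
Before: nodes reachable from 2: {0,1,2,3,4,5,6,8}
Adding (0,3): both endpoints already in same component. Reachability from 2 unchanged.
After: nodes reachable from 2: {0,1,2,3,4,5,6,8}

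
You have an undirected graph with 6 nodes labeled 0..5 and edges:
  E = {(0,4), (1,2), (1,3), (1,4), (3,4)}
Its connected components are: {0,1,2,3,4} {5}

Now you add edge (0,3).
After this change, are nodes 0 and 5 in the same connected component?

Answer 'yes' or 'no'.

Answer: no

Derivation:
Initial components: {0,1,2,3,4} {5}
Adding edge (0,3): both already in same component {0,1,2,3,4}. No change.
New components: {0,1,2,3,4} {5}
Are 0 and 5 in the same component? no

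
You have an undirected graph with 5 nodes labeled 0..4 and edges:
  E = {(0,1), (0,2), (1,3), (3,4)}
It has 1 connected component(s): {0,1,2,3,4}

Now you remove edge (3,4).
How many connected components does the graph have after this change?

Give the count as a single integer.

Answer: 2

Derivation:
Initial component count: 1
Remove (3,4): it was a bridge. Count increases: 1 -> 2.
  After removal, components: {0,1,2,3} {4}
New component count: 2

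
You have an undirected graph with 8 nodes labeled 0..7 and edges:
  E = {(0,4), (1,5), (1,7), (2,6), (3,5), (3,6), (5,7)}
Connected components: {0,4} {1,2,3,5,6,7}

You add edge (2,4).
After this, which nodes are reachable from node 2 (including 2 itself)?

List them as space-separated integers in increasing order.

Answer: 0 1 2 3 4 5 6 7

Derivation:
Before: nodes reachable from 2: {1,2,3,5,6,7}
Adding (2,4): merges 2's component with another. Reachability grows.
After: nodes reachable from 2: {0,1,2,3,4,5,6,7}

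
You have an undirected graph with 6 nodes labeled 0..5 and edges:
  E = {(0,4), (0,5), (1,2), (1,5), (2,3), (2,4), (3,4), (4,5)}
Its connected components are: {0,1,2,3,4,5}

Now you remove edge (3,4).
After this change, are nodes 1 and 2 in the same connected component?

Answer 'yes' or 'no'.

Answer: yes

Derivation:
Initial components: {0,1,2,3,4,5}
Removing edge (3,4): not a bridge — component count unchanged at 1.
New components: {0,1,2,3,4,5}
Are 1 and 2 in the same component? yes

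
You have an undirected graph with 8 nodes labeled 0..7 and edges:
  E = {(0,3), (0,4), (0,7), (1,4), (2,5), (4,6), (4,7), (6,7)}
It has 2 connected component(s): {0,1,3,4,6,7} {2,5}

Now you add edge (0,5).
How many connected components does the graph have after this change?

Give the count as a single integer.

Answer: 1

Derivation:
Initial component count: 2
Add (0,5): merges two components. Count decreases: 2 -> 1.
New component count: 1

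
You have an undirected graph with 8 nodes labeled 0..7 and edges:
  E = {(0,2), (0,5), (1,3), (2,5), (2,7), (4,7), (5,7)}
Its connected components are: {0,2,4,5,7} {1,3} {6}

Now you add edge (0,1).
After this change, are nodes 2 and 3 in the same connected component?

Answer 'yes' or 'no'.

Answer: yes

Derivation:
Initial components: {0,2,4,5,7} {1,3} {6}
Adding edge (0,1): merges {0,2,4,5,7} and {1,3}.
New components: {0,1,2,3,4,5,7} {6}
Are 2 and 3 in the same component? yes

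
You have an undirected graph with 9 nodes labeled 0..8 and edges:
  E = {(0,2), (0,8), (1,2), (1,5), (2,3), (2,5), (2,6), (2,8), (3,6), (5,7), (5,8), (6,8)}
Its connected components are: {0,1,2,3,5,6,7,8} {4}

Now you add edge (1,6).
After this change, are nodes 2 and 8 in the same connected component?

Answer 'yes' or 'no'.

Initial components: {0,1,2,3,5,6,7,8} {4}
Adding edge (1,6): both already in same component {0,1,2,3,5,6,7,8}. No change.
New components: {0,1,2,3,5,6,7,8} {4}
Are 2 and 8 in the same component? yes

Answer: yes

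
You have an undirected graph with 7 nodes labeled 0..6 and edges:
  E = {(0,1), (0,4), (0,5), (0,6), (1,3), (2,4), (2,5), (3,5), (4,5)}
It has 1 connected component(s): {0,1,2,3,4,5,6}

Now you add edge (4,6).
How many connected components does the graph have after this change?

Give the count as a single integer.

Answer: 1

Derivation:
Initial component count: 1
Add (4,6): endpoints already in same component. Count unchanged: 1.
New component count: 1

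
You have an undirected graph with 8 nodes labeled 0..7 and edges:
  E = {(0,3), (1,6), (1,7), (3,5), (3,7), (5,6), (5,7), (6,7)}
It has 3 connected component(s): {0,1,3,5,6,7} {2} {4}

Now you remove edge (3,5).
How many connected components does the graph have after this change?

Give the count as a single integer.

Initial component count: 3
Remove (3,5): not a bridge. Count unchanged: 3.
  After removal, components: {0,1,3,5,6,7} {2} {4}
New component count: 3

Answer: 3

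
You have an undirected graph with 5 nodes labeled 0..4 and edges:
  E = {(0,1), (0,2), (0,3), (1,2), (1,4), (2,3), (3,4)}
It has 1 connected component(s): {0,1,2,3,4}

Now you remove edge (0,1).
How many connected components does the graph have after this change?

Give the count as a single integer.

Answer: 1

Derivation:
Initial component count: 1
Remove (0,1): not a bridge. Count unchanged: 1.
  After removal, components: {0,1,2,3,4}
New component count: 1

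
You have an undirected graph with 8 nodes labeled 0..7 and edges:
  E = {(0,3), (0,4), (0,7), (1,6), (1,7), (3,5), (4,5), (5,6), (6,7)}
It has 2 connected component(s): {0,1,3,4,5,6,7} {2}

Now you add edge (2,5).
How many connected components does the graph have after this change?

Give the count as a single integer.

Initial component count: 2
Add (2,5): merges two components. Count decreases: 2 -> 1.
New component count: 1

Answer: 1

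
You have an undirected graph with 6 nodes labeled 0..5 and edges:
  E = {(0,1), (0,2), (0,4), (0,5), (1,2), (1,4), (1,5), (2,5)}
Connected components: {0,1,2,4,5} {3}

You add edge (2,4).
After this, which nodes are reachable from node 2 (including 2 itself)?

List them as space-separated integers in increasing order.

Before: nodes reachable from 2: {0,1,2,4,5}
Adding (2,4): both endpoints already in same component. Reachability from 2 unchanged.
After: nodes reachable from 2: {0,1,2,4,5}

Answer: 0 1 2 4 5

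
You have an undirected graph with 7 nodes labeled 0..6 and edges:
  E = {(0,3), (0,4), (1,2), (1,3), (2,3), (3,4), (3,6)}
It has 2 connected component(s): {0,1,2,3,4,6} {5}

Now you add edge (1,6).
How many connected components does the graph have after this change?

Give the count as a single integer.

Answer: 2

Derivation:
Initial component count: 2
Add (1,6): endpoints already in same component. Count unchanged: 2.
New component count: 2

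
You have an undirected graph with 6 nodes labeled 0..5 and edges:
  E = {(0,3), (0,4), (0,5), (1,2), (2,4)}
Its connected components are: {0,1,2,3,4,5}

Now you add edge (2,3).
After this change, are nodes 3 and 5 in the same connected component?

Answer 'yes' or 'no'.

Answer: yes

Derivation:
Initial components: {0,1,2,3,4,5}
Adding edge (2,3): both already in same component {0,1,2,3,4,5}. No change.
New components: {0,1,2,3,4,5}
Are 3 and 5 in the same component? yes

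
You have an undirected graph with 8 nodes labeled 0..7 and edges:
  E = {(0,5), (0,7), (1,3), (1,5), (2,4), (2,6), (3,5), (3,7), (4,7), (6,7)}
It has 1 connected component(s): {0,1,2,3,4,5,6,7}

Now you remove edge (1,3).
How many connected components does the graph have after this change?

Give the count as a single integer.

Initial component count: 1
Remove (1,3): not a bridge. Count unchanged: 1.
  After removal, components: {0,1,2,3,4,5,6,7}
New component count: 1

Answer: 1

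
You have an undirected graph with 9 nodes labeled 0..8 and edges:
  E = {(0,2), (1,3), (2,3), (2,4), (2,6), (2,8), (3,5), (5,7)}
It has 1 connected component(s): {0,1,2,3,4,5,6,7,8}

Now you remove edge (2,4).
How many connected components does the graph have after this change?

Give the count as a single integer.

Answer: 2

Derivation:
Initial component count: 1
Remove (2,4): it was a bridge. Count increases: 1 -> 2.
  After removal, components: {0,1,2,3,5,6,7,8} {4}
New component count: 2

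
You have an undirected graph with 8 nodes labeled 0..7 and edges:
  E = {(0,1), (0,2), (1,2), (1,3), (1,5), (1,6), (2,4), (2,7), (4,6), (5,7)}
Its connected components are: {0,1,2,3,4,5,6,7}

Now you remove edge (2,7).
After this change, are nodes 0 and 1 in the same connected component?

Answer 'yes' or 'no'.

Initial components: {0,1,2,3,4,5,6,7}
Removing edge (2,7): not a bridge — component count unchanged at 1.
New components: {0,1,2,3,4,5,6,7}
Are 0 and 1 in the same component? yes

Answer: yes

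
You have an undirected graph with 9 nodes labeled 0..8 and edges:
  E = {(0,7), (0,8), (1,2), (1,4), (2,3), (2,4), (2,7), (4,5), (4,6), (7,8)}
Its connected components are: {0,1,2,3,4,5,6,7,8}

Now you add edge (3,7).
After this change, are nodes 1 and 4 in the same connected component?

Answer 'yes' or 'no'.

Answer: yes

Derivation:
Initial components: {0,1,2,3,4,5,6,7,8}
Adding edge (3,7): both already in same component {0,1,2,3,4,5,6,7,8}. No change.
New components: {0,1,2,3,4,5,6,7,8}
Are 1 and 4 in the same component? yes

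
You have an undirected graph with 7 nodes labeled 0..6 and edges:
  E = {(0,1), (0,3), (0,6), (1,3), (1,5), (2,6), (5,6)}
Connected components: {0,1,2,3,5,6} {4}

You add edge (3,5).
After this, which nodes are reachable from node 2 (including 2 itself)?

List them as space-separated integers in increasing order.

Before: nodes reachable from 2: {0,1,2,3,5,6}
Adding (3,5): both endpoints already in same component. Reachability from 2 unchanged.
After: nodes reachable from 2: {0,1,2,3,5,6}

Answer: 0 1 2 3 5 6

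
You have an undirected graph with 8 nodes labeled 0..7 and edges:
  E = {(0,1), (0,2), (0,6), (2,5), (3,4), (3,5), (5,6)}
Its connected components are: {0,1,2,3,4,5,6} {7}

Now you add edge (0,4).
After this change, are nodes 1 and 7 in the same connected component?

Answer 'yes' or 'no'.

Initial components: {0,1,2,3,4,5,6} {7}
Adding edge (0,4): both already in same component {0,1,2,3,4,5,6}. No change.
New components: {0,1,2,3,4,5,6} {7}
Are 1 and 7 in the same component? no

Answer: no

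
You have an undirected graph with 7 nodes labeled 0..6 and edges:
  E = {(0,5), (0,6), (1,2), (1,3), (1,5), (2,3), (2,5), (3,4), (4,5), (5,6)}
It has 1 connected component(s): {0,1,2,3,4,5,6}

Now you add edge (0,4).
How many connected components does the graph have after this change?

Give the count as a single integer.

Answer: 1

Derivation:
Initial component count: 1
Add (0,4): endpoints already in same component. Count unchanged: 1.
New component count: 1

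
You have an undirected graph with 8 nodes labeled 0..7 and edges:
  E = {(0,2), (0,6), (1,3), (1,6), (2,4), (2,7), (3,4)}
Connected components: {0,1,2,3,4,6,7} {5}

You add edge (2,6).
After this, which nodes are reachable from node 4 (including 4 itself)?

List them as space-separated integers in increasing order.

Before: nodes reachable from 4: {0,1,2,3,4,6,7}
Adding (2,6): both endpoints already in same component. Reachability from 4 unchanged.
After: nodes reachable from 4: {0,1,2,3,4,6,7}

Answer: 0 1 2 3 4 6 7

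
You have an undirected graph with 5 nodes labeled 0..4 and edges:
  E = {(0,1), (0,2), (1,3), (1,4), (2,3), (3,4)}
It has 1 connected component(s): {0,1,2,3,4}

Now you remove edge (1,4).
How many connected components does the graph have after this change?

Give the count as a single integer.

Initial component count: 1
Remove (1,4): not a bridge. Count unchanged: 1.
  After removal, components: {0,1,2,3,4}
New component count: 1

Answer: 1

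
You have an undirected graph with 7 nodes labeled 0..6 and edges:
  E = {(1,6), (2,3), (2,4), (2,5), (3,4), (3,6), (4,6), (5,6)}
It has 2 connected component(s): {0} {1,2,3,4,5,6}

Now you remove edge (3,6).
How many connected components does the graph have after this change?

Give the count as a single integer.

Initial component count: 2
Remove (3,6): not a bridge. Count unchanged: 2.
  After removal, components: {0} {1,2,3,4,5,6}
New component count: 2

Answer: 2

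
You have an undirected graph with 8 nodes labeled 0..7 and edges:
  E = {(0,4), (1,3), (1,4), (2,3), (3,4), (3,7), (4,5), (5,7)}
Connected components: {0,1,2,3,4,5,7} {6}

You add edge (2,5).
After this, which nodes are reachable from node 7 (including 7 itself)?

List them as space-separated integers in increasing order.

Answer: 0 1 2 3 4 5 7

Derivation:
Before: nodes reachable from 7: {0,1,2,3,4,5,7}
Adding (2,5): both endpoints already in same component. Reachability from 7 unchanged.
After: nodes reachable from 7: {0,1,2,3,4,5,7}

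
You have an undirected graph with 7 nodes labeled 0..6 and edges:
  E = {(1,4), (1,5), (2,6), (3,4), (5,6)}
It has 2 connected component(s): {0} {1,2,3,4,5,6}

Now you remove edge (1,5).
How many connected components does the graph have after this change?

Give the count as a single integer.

Initial component count: 2
Remove (1,5): it was a bridge. Count increases: 2 -> 3.
  After removal, components: {0} {1,3,4} {2,5,6}
New component count: 3

Answer: 3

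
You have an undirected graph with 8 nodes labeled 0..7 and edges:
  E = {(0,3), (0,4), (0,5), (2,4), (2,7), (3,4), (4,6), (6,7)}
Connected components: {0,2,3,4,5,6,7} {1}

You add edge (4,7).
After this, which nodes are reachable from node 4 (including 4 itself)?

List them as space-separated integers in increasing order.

Answer: 0 2 3 4 5 6 7

Derivation:
Before: nodes reachable from 4: {0,2,3,4,5,6,7}
Adding (4,7): both endpoints already in same component. Reachability from 4 unchanged.
After: nodes reachable from 4: {0,2,3,4,5,6,7}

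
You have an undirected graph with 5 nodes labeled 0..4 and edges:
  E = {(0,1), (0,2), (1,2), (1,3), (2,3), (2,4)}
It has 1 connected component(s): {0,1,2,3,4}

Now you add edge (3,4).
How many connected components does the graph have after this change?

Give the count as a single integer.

Initial component count: 1
Add (3,4): endpoints already in same component. Count unchanged: 1.
New component count: 1

Answer: 1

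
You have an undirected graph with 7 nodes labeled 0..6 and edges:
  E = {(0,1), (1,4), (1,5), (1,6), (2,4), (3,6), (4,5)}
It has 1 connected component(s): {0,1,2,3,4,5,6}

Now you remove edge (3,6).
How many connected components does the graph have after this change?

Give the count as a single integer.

Initial component count: 1
Remove (3,6): it was a bridge. Count increases: 1 -> 2.
  After removal, components: {0,1,2,4,5,6} {3}
New component count: 2

Answer: 2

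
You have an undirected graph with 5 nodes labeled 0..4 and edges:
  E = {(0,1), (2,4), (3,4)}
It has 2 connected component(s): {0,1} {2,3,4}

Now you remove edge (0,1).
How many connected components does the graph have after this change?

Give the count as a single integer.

Answer: 3

Derivation:
Initial component count: 2
Remove (0,1): it was a bridge. Count increases: 2 -> 3.
  After removal, components: {0} {1} {2,3,4}
New component count: 3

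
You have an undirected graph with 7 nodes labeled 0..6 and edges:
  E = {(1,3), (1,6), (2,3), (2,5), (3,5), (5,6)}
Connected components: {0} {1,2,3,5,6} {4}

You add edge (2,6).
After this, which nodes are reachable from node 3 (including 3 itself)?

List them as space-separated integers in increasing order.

Before: nodes reachable from 3: {1,2,3,5,6}
Adding (2,6): both endpoints already in same component. Reachability from 3 unchanged.
After: nodes reachable from 3: {1,2,3,5,6}

Answer: 1 2 3 5 6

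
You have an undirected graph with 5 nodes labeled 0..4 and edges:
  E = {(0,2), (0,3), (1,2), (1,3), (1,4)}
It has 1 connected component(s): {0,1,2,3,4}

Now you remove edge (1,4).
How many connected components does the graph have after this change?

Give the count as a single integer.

Answer: 2

Derivation:
Initial component count: 1
Remove (1,4): it was a bridge. Count increases: 1 -> 2.
  After removal, components: {0,1,2,3} {4}
New component count: 2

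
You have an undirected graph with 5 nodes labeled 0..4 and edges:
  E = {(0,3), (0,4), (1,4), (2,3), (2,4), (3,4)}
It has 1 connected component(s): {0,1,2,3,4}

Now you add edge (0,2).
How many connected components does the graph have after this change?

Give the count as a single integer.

Initial component count: 1
Add (0,2): endpoints already in same component. Count unchanged: 1.
New component count: 1

Answer: 1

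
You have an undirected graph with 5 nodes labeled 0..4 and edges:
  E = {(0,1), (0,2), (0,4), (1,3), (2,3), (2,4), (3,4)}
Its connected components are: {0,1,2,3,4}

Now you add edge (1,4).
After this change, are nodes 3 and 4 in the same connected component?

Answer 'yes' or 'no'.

Initial components: {0,1,2,3,4}
Adding edge (1,4): both already in same component {0,1,2,3,4}. No change.
New components: {0,1,2,3,4}
Are 3 and 4 in the same component? yes

Answer: yes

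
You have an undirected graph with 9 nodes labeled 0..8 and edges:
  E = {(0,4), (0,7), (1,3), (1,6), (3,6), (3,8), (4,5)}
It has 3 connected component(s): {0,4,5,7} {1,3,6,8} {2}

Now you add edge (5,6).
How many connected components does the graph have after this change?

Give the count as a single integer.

Answer: 2

Derivation:
Initial component count: 3
Add (5,6): merges two components. Count decreases: 3 -> 2.
New component count: 2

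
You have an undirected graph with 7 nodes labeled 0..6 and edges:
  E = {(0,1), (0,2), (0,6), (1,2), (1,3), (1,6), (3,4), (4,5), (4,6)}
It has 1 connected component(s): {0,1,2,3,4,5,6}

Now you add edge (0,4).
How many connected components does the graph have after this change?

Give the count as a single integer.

Answer: 1

Derivation:
Initial component count: 1
Add (0,4): endpoints already in same component. Count unchanged: 1.
New component count: 1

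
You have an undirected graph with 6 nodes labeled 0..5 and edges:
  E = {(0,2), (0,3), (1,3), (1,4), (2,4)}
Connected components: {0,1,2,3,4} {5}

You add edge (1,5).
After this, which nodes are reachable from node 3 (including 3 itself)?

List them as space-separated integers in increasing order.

Before: nodes reachable from 3: {0,1,2,3,4}
Adding (1,5): merges 3's component with another. Reachability grows.
After: nodes reachable from 3: {0,1,2,3,4,5}

Answer: 0 1 2 3 4 5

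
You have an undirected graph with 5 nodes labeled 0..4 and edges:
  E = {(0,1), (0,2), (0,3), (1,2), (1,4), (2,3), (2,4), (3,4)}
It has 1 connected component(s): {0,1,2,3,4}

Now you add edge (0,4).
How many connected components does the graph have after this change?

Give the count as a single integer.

Answer: 1

Derivation:
Initial component count: 1
Add (0,4): endpoints already in same component. Count unchanged: 1.
New component count: 1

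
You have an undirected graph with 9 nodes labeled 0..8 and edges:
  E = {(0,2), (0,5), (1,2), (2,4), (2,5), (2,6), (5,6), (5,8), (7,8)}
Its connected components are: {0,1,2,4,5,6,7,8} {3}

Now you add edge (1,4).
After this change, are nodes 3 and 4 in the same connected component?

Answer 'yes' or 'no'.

Answer: no

Derivation:
Initial components: {0,1,2,4,5,6,7,8} {3}
Adding edge (1,4): both already in same component {0,1,2,4,5,6,7,8}. No change.
New components: {0,1,2,4,5,6,7,8} {3}
Are 3 and 4 in the same component? no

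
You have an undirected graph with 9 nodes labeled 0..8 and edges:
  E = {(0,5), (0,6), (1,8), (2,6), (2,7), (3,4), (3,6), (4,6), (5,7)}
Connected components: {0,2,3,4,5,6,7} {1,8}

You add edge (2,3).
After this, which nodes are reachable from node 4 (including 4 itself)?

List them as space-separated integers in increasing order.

Answer: 0 2 3 4 5 6 7

Derivation:
Before: nodes reachable from 4: {0,2,3,4,5,6,7}
Adding (2,3): both endpoints already in same component. Reachability from 4 unchanged.
After: nodes reachable from 4: {0,2,3,4,5,6,7}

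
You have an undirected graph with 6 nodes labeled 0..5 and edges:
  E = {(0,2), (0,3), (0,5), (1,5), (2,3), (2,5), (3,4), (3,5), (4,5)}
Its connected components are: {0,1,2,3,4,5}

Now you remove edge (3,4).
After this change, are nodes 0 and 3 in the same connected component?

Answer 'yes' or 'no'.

Initial components: {0,1,2,3,4,5}
Removing edge (3,4): not a bridge — component count unchanged at 1.
New components: {0,1,2,3,4,5}
Are 0 and 3 in the same component? yes

Answer: yes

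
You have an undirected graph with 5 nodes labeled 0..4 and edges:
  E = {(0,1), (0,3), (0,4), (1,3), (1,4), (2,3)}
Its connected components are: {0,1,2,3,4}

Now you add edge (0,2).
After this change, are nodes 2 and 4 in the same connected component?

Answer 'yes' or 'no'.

Initial components: {0,1,2,3,4}
Adding edge (0,2): both already in same component {0,1,2,3,4}. No change.
New components: {0,1,2,3,4}
Are 2 and 4 in the same component? yes

Answer: yes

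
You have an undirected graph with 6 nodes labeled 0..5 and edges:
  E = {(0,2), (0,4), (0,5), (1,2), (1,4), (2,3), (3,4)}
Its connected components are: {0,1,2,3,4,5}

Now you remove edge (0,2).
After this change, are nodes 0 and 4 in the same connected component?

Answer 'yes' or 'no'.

Initial components: {0,1,2,3,4,5}
Removing edge (0,2): not a bridge — component count unchanged at 1.
New components: {0,1,2,3,4,5}
Are 0 and 4 in the same component? yes

Answer: yes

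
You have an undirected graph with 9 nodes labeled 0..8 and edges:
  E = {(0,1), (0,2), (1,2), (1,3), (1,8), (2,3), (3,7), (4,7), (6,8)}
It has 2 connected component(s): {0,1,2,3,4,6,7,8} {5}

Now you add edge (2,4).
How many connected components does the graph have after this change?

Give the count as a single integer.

Initial component count: 2
Add (2,4): endpoints already in same component. Count unchanged: 2.
New component count: 2

Answer: 2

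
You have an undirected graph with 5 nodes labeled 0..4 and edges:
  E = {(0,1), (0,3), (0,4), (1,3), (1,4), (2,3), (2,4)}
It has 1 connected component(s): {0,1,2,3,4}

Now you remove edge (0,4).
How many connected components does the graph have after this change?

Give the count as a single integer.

Answer: 1

Derivation:
Initial component count: 1
Remove (0,4): not a bridge. Count unchanged: 1.
  After removal, components: {0,1,2,3,4}
New component count: 1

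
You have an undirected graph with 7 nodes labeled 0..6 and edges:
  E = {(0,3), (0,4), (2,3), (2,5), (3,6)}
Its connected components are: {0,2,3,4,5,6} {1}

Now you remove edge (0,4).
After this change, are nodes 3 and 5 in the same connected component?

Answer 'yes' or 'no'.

Answer: yes

Derivation:
Initial components: {0,2,3,4,5,6} {1}
Removing edge (0,4): it was a bridge — component count 2 -> 3.
New components: {0,2,3,5,6} {1} {4}
Are 3 and 5 in the same component? yes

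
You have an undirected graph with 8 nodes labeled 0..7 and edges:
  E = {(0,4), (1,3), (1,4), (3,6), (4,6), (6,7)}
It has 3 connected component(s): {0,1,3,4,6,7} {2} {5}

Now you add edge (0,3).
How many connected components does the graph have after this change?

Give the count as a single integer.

Answer: 3

Derivation:
Initial component count: 3
Add (0,3): endpoints already in same component. Count unchanged: 3.
New component count: 3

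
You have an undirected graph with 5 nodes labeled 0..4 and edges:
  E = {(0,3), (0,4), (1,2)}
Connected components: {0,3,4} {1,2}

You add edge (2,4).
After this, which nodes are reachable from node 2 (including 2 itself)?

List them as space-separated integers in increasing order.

Answer: 0 1 2 3 4

Derivation:
Before: nodes reachable from 2: {1,2}
Adding (2,4): merges 2's component with another. Reachability grows.
After: nodes reachable from 2: {0,1,2,3,4}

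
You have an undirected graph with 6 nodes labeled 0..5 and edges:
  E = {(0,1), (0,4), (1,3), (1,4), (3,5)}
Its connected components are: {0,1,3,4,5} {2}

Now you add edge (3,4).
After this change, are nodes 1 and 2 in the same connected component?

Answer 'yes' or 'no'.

Initial components: {0,1,3,4,5} {2}
Adding edge (3,4): both already in same component {0,1,3,4,5}. No change.
New components: {0,1,3,4,5} {2}
Are 1 and 2 in the same component? no

Answer: no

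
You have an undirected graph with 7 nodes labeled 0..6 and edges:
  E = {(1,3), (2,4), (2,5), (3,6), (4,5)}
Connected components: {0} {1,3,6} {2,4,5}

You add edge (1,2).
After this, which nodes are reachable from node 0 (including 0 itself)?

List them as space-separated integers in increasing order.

Answer: 0

Derivation:
Before: nodes reachable from 0: {0}
Adding (1,2): merges two components, but neither contains 0. Reachability from 0 unchanged.
After: nodes reachable from 0: {0}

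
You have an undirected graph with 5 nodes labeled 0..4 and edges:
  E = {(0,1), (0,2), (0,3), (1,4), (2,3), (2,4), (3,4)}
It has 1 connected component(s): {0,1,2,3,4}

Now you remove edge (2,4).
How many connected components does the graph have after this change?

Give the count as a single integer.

Answer: 1

Derivation:
Initial component count: 1
Remove (2,4): not a bridge. Count unchanged: 1.
  After removal, components: {0,1,2,3,4}
New component count: 1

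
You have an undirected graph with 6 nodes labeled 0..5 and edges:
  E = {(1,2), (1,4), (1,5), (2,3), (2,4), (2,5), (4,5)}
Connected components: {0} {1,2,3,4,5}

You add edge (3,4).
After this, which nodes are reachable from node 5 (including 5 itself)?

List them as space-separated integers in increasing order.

Before: nodes reachable from 5: {1,2,3,4,5}
Adding (3,4): both endpoints already in same component. Reachability from 5 unchanged.
After: nodes reachable from 5: {1,2,3,4,5}

Answer: 1 2 3 4 5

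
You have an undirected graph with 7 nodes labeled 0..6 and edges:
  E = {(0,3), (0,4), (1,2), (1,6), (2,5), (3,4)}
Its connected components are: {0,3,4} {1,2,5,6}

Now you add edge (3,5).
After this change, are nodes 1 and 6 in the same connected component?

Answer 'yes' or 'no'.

Answer: yes

Derivation:
Initial components: {0,3,4} {1,2,5,6}
Adding edge (3,5): merges {0,3,4} and {1,2,5,6}.
New components: {0,1,2,3,4,5,6}
Are 1 and 6 in the same component? yes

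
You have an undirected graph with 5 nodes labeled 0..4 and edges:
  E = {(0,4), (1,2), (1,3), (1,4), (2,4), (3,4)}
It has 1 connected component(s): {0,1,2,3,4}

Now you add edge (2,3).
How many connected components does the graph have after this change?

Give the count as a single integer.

Initial component count: 1
Add (2,3): endpoints already in same component. Count unchanged: 1.
New component count: 1

Answer: 1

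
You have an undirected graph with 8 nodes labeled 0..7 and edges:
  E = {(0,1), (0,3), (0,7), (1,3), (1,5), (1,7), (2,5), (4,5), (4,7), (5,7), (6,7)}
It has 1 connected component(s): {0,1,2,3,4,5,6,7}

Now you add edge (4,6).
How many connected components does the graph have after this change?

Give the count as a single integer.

Answer: 1

Derivation:
Initial component count: 1
Add (4,6): endpoints already in same component. Count unchanged: 1.
New component count: 1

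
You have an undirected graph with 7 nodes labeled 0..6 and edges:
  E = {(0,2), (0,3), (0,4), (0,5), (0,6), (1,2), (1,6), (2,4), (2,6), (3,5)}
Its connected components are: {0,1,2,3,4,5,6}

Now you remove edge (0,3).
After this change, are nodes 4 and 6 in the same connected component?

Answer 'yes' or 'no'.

Answer: yes

Derivation:
Initial components: {0,1,2,3,4,5,6}
Removing edge (0,3): not a bridge — component count unchanged at 1.
New components: {0,1,2,3,4,5,6}
Are 4 and 6 in the same component? yes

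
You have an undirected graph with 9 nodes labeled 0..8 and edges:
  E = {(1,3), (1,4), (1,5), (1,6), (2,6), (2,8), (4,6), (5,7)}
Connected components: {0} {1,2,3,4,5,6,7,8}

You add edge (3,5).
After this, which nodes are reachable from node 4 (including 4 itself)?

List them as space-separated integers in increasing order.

Answer: 1 2 3 4 5 6 7 8

Derivation:
Before: nodes reachable from 4: {1,2,3,4,5,6,7,8}
Adding (3,5): both endpoints already in same component. Reachability from 4 unchanged.
After: nodes reachable from 4: {1,2,3,4,5,6,7,8}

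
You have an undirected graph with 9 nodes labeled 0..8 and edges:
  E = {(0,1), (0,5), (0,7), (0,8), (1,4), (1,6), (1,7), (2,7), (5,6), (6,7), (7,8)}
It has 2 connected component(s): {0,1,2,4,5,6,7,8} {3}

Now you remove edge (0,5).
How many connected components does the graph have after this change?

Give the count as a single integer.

Initial component count: 2
Remove (0,5): not a bridge. Count unchanged: 2.
  After removal, components: {0,1,2,4,5,6,7,8} {3}
New component count: 2

Answer: 2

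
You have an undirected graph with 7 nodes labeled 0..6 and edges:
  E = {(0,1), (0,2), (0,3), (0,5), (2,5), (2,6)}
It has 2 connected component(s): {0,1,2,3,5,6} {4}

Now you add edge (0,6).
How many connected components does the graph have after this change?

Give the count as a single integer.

Answer: 2

Derivation:
Initial component count: 2
Add (0,6): endpoints already in same component. Count unchanged: 2.
New component count: 2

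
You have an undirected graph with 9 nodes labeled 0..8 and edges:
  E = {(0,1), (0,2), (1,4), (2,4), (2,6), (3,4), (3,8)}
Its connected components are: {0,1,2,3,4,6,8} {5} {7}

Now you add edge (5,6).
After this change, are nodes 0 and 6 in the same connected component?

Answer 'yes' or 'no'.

Initial components: {0,1,2,3,4,6,8} {5} {7}
Adding edge (5,6): merges {5} and {0,1,2,3,4,6,8}.
New components: {0,1,2,3,4,5,6,8} {7}
Are 0 and 6 in the same component? yes

Answer: yes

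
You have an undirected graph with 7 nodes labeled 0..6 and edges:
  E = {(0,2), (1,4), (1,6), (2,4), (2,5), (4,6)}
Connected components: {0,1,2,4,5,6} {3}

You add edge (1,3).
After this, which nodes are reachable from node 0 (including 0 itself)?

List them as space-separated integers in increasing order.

Before: nodes reachable from 0: {0,1,2,4,5,6}
Adding (1,3): merges 0's component with another. Reachability grows.
After: nodes reachable from 0: {0,1,2,3,4,5,6}

Answer: 0 1 2 3 4 5 6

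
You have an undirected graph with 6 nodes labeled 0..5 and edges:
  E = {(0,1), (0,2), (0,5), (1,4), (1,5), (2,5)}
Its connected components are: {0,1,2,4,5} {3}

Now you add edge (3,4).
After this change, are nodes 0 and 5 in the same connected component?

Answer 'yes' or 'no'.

Answer: yes

Derivation:
Initial components: {0,1,2,4,5} {3}
Adding edge (3,4): merges {3} and {0,1,2,4,5}.
New components: {0,1,2,3,4,5}
Are 0 and 5 in the same component? yes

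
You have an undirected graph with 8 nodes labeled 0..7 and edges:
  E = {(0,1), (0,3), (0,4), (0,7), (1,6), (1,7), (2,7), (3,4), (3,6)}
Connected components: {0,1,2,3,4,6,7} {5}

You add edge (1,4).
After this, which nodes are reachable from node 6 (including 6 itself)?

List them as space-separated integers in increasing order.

Answer: 0 1 2 3 4 6 7

Derivation:
Before: nodes reachable from 6: {0,1,2,3,4,6,7}
Adding (1,4): both endpoints already in same component. Reachability from 6 unchanged.
After: nodes reachable from 6: {0,1,2,3,4,6,7}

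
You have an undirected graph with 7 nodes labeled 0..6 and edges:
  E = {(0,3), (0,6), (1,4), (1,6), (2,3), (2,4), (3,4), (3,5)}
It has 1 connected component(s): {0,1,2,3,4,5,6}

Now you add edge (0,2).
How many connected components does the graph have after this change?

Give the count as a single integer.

Answer: 1

Derivation:
Initial component count: 1
Add (0,2): endpoints already in same component. Count unchanged: 1.
New component count: 1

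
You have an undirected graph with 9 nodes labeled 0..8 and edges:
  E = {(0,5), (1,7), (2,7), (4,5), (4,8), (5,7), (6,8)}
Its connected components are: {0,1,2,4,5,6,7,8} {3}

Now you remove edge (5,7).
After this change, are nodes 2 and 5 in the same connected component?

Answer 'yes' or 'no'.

Answer: no

Derivation:
Initial components: {0,1,2,4,5,6,7,8} {3}
Removing edge (5,7): it was a bridge — component count 2 -> 3.
New components: {0,4,5,6,8} {1,2,7} {3}
Are 2 and 5 in the same component? no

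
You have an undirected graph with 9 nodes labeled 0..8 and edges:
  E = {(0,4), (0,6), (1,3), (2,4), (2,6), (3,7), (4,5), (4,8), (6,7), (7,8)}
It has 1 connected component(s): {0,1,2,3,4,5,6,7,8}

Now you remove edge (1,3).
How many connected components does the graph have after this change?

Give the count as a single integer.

Answer: 2

Derivation:
Initial component count: 1
Remove (1,3): it was a bridge. Count increases: 1 -> 2.
  After removal, components: {0,2,3,4,5,6,7,8} {1}
New component count: 2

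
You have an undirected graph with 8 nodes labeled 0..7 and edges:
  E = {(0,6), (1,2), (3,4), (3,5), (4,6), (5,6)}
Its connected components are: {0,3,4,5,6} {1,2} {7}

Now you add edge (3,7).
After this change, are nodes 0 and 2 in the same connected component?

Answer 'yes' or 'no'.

Answer: no

Derivation:
Initial components: {0,3,4,5,6} {1,2} {7}
Adding edge (3,7): merges {0,3,4,5,6} and {7}.
New components: {0,3,4,5,6,7} {1,2}
Are 0 and 2 in the same component? no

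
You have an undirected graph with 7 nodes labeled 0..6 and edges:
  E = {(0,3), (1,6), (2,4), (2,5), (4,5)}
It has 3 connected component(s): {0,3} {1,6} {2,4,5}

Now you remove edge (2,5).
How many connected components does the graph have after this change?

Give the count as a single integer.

Initial component count: 3
Remove (2,5): not a bridge. Count unchanged: 3.
  After removal, components: {0,3} {1,6} {2,4,5}
New component count: 3

Answer: 3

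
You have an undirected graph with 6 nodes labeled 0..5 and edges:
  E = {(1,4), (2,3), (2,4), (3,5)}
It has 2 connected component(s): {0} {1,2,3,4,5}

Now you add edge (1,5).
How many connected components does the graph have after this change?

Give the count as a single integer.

Initial component count: 2
Add (1,5): endpoints already in same component. Count unchanged: 2.
New component count: 2

Answer: 2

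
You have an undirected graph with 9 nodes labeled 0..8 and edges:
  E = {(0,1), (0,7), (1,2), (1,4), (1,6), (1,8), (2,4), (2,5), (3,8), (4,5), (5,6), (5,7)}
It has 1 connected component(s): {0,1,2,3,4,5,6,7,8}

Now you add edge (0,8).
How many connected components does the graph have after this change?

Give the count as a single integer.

Answer: 1

Derivation:
Initial component count: 1
Add (0,8): endpoints already in same component. Count unchanged: 1.
New component count: 1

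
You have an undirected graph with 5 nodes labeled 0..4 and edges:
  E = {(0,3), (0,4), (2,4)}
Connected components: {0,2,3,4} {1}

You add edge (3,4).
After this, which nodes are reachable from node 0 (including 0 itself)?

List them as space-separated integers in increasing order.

Answer: 0 2 3 4

Derivation:
Before: nodes reachable from 0: {0,2,3,4}
Adding (3,4): both endpoints already in same component. Reachability from 0 unchanged.
After: nodes reachable from 0: {0,2,3,4}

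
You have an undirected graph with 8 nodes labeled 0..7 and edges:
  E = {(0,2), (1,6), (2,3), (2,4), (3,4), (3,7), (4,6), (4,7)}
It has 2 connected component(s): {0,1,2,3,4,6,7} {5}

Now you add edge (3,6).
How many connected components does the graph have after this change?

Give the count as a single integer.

Answer: 2

Derivation:
Initial component count: 2
Add (3,6): endpoints already in same component. Count unchanged: 2.
New component count: 2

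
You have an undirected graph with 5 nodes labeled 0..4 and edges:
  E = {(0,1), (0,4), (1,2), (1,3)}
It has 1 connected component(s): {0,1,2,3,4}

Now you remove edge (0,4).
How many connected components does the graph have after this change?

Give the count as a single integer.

Initial component count: 1
Remove (0,4): it was a bridge. Count increases: 1 -> 2.
  After removal, components: {0,1,2,3} {4}
New component count: 2

Answer: 2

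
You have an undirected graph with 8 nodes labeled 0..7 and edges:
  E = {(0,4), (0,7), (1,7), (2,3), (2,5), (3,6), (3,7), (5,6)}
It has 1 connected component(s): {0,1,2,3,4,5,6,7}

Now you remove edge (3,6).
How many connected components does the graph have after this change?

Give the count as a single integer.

Initial component count: 1
Remove (3,6): not a bridge. Count unchanged: 1.
  After removal, components: {0,1,2,3,4,5,6,7}
New component count: 1

Answer: 1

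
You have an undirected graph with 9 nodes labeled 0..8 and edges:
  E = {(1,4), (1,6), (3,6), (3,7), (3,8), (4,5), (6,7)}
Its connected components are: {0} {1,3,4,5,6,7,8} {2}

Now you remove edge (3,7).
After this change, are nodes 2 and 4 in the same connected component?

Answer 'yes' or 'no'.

Initial components: {0} {1,3,4,5,6,7,8} {2}
Removing edge (3,7): not a bridge — component count unchanged at 3.
New components: {0} {1,3,4,5,6,7,8} {2}
Are 2 and 4 in the same component? no

Answer: no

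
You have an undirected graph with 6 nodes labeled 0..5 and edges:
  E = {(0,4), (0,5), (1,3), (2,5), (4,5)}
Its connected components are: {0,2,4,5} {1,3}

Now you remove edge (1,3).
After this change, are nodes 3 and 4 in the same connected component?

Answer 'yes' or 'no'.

Initial components: {0,2,4,5} {1,3}
Removing edge (1,3): it was a bridge — component count 2 -> 3.
New components: {0,2,4,5} {1} {3}
Are 3 and 4 in the same component? no

Answer: no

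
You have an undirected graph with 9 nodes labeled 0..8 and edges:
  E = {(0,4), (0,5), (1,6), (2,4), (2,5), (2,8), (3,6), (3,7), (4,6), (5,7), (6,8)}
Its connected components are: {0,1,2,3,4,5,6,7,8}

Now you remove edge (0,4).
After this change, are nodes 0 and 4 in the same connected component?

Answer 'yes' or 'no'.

Initial components: {0,1,2,3,4,5,6,7,8}
Removing edge (0,4): not a bridge — component count unchanged at 1.
New components: {0,1,2,3,4,5,6,7,8}
Are 0 and 4 in the same component? yes

Answer: yes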